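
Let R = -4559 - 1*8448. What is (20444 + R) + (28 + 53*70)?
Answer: 11175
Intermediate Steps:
R = -13007 (R = -4559 - 8448 = -13007)
(20444 + R) + (28 + 53*70) = (20444 - 13007) + (28 + 53*70) = 7437 + (28 + 3710) = 7437 + 3738 = 11175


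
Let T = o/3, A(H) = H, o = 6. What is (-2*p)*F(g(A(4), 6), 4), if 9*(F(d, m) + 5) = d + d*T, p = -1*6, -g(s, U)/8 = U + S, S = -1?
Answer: -220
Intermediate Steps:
g(s, U) = 8 - 8*U (g(s, U) = -8*(U - 1) = -8*(-1 + U) = 8 - 8*U)
T = 2 (T = 6/3 = 6*(1/3) = 2)
p = -6
F(d, m) = -5 + d/3 (F(d, m) = -5 + (d + d*2)/9 = -5 + (d + 2*d)/9 = -5 + (3*d)/9 = -5 + d/3)
(-2*p)*F(g(A(4), 6), 4) = (-2*(-6))*(-5 + (8 - 8*6)/3) = 12*(-5 + (8 - 48)/3) = 12*(-5 + (1/3)*(-40)) = 12*(-5 - 40/3) = 12*(-55/3) = -220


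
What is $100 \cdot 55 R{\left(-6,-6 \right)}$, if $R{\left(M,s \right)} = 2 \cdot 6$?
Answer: $66000$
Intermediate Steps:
$R{\left(M,s \right)} = 12$
$100 \cdot 55 R{\left(-6,-6 \right)} = 100 \cdot 55 \cdot 12 = 5500 \cdot 12 = 66000$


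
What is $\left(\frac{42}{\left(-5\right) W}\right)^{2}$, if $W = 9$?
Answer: $\frac{196}{225} \approx 0.87111$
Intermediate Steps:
$\left(\frac{42}{\left(-5\right) W}\right)^{2} = \left(\frac{42}{\left(-5\right) 9}\right)^{2} = \left(\frac{42}{-45}\right)^{2} = \left(42 \left(- \frac{1}{45}\right)\right)^{2} = \left(- \frac{14}{15}\right)^{2} = \frac{196}{225}$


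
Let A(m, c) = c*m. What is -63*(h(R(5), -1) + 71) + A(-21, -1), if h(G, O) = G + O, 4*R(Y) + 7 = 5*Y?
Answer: -9345/2 ≈ -4672.5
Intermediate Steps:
R(Y) = -7/4 + 5*Y/4 (R(Y) = -7/4 + (5*Y)/4 = -7/4 + 5*Y/4)
-63*(h(R(5), -1) + 71) + A(-21, -1) = -63*(((-7/4 + (5/4)*5) - 1) + 71) - 1*(-21) = -63*(((-7/4 + 25/4) - 1) + 71) + 21 = -63*((9/2 - 1) + 71) + 21 = -63*(7/2 + 71) + 21 = -63*149/2 + 21 = -9387/2 + 21 = -9345/2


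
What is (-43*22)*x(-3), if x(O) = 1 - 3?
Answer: 1892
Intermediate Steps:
x(O) = -2
(-43*22)*x(-3) = -43*22*(-2) = -946*(-2) = 1892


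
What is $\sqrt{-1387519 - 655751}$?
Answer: $3 i \sqrt{227030} \approx 1429.4 i$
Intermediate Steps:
$\sqrt{-1387519 - 655751} = \sqrt{-2043270} = 3 i \sqrt{227030}$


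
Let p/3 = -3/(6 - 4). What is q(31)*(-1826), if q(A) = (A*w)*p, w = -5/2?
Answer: -1273635/2 ≈ -6.3682e+5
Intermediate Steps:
p = -9/2 (p = 3*(-3/(6 - 4)) = 3*(-3/2) = -9/2 ≈ -4.5000)
w = -5/2 (w = -5*1/2 = -5/2 ≈ -2.5000)
q(A) = 45*A/4 (q(A) = (A*(-5/2))*(-9/2) = -5*A/2*(-9/2) = 45*A/4)
q(31)*(-1826) = ((45/4)*31)*(-1826) = (1395/4)*(-1826) = -1273635/2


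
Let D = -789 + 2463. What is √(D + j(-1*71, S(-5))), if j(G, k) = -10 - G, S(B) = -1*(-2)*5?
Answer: √1735 ≈ 41.653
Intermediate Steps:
S(B) = 10 (S(B) = 2*5 = 10)
D = 1674
√(D + j(-1*71, S(-5))) = √(1674 + (-10 - (-1)*71)) = √(1674 + (-10 - 1*(-71))) = √(1674 + (-10 + 71)) = √(1674 + 61) = √1735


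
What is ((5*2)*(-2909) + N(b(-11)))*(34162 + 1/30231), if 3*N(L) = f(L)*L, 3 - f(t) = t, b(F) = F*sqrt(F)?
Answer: -88753624541197/90693 - 11360265653*I*sqrt(11)/30231 ≈ -9.7862e+8 - 1.2463e+6*I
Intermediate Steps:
b(F) = F**(3/2)
f(t) = 3 - t
N(L) = L*(3 - L)/3 (N(L) = ((3 - L)*L)/3 = (L*(3 - L))/3 = L*(3 - L)/3)
((5*2)*(-2909) + N(b(-11)))*(34162 + 1/30231) = ((5*2)*(-2909) + (-11)**(3/2)*(3 - (-11)**(3/2))/3)*(34162 + 1/30231) = (10*(-2909) + (-11*I*sqrt(11))*(3 - (-11)*I*sqrt(11))/3)*(34162 + 1/30231) = (-29090 + (-11*I*sqrt(11))*(3 + 11*I*sqrt(11))/3)*(1032751423/30231) = (-29090 - 11*I*sqrt(11)*(3 + 11*I*sqrt(11))/3)*(1032751423/30231) = -30042738895070/30231 - 11360265653*I*sqrt(11)*(3 + 11*I*sqrt(11))/90693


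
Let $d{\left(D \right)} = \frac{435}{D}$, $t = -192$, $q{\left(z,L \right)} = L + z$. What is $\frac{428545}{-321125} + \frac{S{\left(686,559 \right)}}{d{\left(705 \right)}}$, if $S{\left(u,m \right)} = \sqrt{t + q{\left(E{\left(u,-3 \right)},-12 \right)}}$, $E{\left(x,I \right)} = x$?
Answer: $- \frac{85709}{64225} + \frac{47 \sqrt{482}}{29} \approx 34.247$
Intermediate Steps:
$S{\left(u,m \right)} = \sqrt{-204 + u}$ ($S{\left(u,m \right)} = \sqrt{-192 + \left(-12 + u\right)} = \sqrt{-204 + u}$)
$\frac{428545}{-321125} + \frac{S{\left(686,559 \right)}}{d{\left(705 \right)}} = \frac{428545}{-321125} + \frac{\sqrt{-204 + 686}}{435 \cdot \frac{1}{705}} = 428545 \left(- \frac{1}{321125}\right) + \frac{\sqrt{482}}{435 \cdot \frac{1}{705}} = - \frac{85709}{64225} + \frac{\sqrt{482}}{\frac{29}{47}} = - \frac{85709}{64225} + \sqrt{482} \cdot \frac{47}{29} = - \frac{85709}{64225} + \frac{47 \sqrt{482}}{29}$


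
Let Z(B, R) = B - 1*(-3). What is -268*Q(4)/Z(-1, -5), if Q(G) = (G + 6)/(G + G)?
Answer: -335/2 ≈ -167.50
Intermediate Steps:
Z(B, R) = 3 + B (Z(B, R) = B + 3 = 3 + B)
Q(G) = (6 + G)/(2*G) (Q(G) = (6 + G)/((2*G)) = (6 + G)*(1/(2*G)) = (6 + G)/(2*G))
-268*Q(4)/Z(-1, -5) = -268*(½)*(6 + 4)/4/(3 - 1) = -268*(½)*(¼)*10/2 = -335/2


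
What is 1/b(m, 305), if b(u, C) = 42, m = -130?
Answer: 1/42 ≈ 0.023810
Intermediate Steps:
1/b(m, 305) = 1/42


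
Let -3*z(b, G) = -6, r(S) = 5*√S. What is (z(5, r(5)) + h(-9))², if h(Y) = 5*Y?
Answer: 1849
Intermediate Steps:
z(b, G) = 2 (z(b, G) = -⅓*(-6) = 2)
(z(5, r(5)) + h(-9))² = (2 + 5*(-9))² = (2 - 45)² = (-43)² = 1849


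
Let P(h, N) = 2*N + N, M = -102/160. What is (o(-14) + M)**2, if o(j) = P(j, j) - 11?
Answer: 18412681/6400 ≈ 2877.0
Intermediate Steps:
M = -51/80 (M = -102*1/160 = -51/80 ≈ -0.63750)
P(h, N) = 3*N
o(j) = -11 + 3*j (o(j) = 3*j - 11 = -11 + 3*j)
(o(-14) + M)**2 = ((-11 + 3*(-14)) - 51/80)**2 = ((-11 - 42) - 51/80)**2 = (-53 - 51/80)**2 = (-4291/80)**2 = 18412681/6400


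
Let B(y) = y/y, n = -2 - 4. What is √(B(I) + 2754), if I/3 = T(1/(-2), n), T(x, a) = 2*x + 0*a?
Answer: √2755 ≈ 52.488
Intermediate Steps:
n = -6
T(x, a) = 2*x (T(x, a) = 2*x + 0 = 2*x)
I = -3 (I = 3*(2/(-2)) = 3*(2*(-½)) = 3*(-1) = -3)
B(y) = 1
√(B(I) + 2754) = √(1 + 2754) = √2755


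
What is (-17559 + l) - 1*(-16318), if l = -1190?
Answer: -2431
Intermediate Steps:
(-17559 + l) - 1*(-16318) = (-17559 - 1190) - 1*(-16318) = -18749 + 16318 = -2431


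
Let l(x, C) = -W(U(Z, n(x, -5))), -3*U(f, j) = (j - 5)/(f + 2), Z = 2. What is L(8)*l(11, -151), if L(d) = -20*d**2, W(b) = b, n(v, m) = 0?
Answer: 1600/3 ≈ 533.33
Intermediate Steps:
U(f, j) = -(-5 + j)/(3*(2 + f)) (U(f, j) = -(j - 5)/(3*(f + 2)) = -(-5 + j)/(3*(2 + f)))
l(x, C) = -5/12 (l(x, C) = -(5 - 1*0)/(3*(2 + 2)) = -(5 + 0)/(3*4) = -5/(3*4) = -1*5/12 = -5/12)
L(8)*l(11, -151) = -20*8**2*(-5/12) = -20*64*(-5/12) = -1280*(-5/12) = 1600/3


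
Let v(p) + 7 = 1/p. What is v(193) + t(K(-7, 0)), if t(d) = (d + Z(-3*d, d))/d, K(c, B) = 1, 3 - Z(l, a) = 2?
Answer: -964/193 ≈ -4.9948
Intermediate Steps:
Z(l, a) = 1 (Z(l, a) = 3 - 1*2 = 3 - 2 = 1)
v(p) = -7 + 1/p
t(d) = (1 + d)/d (t(d) = (d + 1)/d = (1 + d)/d)
v(193) + t(K(-7, 0)) = (-7 + 1/193) + (1 + 1)/1 = (-7 + 1/193) + 1*2 = -1350/193 + 2 = -964/193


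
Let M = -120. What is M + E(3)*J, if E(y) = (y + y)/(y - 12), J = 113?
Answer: -586/3 ≈ -195.33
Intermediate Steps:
E(y) = 2*y/(-12 + y) (E(y) = (2*y)/(-12 + y) = 2*y/(-12 + y))
M + E(3)*J = -120 + (2*3/(-12 + 3))*113 = -120 + (2*3/(-9))*113 = -120 + (2*3*(-⅑))*113 = -120 - ⅔*113 = -120 - 226/3 = -586/3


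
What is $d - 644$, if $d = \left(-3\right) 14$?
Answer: $-686$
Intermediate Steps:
$d = -42$
$d - 644 = -42 - 644 = -686$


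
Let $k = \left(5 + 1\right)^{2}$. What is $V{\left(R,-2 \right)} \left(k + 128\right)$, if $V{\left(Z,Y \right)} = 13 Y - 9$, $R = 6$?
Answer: $-5740$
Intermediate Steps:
$V{\left(Z,Y \right)} = -9 + 13 Y$
$k = 36$ ($k = 6^{2} = 36$)
$V{\left(R,-2 \right)} \left(k + 128\right) = \left(-9 + 13 \left(-2\right)\right) \left(36 + 128\right) = \left(-9 - 26\right) 164 = \left(-35\right) 164 = -5740$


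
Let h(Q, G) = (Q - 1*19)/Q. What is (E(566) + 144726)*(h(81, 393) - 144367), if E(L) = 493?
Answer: -1698142337635/81 ≈ -2.0965e+10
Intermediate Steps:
h(Q, G) = (-19 + Q)/Q (h(Q, G) = (Q - 19)/Q = (-19 + Q)/Q)
(E(566) + 144726)*(h(81, 393) - 144367) = (493 + 144726)*((-19 + 81)/81 - 144367) = 145219*((1/81)*62 - 144367) = 145219*(62/81 - 144367) = 145219*(-11693665/81) = -1698142337635/81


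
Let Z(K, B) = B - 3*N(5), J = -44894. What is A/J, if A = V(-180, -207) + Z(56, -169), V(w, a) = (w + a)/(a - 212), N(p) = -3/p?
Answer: 348349/94052930 ≈ 0.0037038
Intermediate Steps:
V(w, a) = (a + w)/(-212 + a)
Z(K, B) = 9/5 + B (Z(K, B) = B - (-9)/5 = B - 3*(-⅗) = B + 9/5 = 9/5 + B)
A = -348349/2095 (A = (-207 - 180)/(-212 - 207) + (9/5 - 169) = -387/(-419) - 836/5 = -1/419*(-387) - 836/5 = 387/419 - 836/5 = -348349/2095 ≈ -166.28)
A/J = -348349/2095/(-44894) = -348349/2095*(-1/44894) = 348349/94052930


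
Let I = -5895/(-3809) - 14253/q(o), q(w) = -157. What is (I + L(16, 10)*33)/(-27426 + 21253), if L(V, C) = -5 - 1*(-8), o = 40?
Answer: -114418479/3691534249 ≈ -0.030995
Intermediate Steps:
L(V, C) = 3 (L(V, C) = -5 + 8 = 3)
I = 55215192/598013 (I = -5895/(-3809) - 14253/(-157) = -5895*(-1/3809) - 14253*(-1/157) = 5895/3809 + 14253/157 = 55215192/598013 ≈ 92.331)
(I + L(16, 10)*33)/(-27426 + 21253) = (55215192/598013 + 3*33)/(-27426 + 21253) = (55215192/598013 + 99)/(-6173) = (114418479/598013)*(-1/6173) = -114418479/3691534249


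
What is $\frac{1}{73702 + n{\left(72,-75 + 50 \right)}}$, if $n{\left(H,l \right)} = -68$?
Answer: $\frac{1}{73634} \approx 1.3581 \cdot 10^{-5}$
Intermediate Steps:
$\frac{1}{73702 + n{\left(72,-75 + 50 \right)}} = \frac{1}{73702 - 68} = \frac{1}{73634}$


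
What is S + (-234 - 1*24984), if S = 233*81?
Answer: -6345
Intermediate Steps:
S = 18873
S + (-234 - 1*24984) = 18873 + (-234 - 1*24984) = 18873 + (-234 - 24984) = 18873 - 25218 = -6345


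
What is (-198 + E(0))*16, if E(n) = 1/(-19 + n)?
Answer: -60208/19 ≈ -3168.8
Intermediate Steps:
(-198 + E(0))*16 = (-198 + 1/(-19 + 0))*16 = (-198 + 1/(-19))*16 = (-198 - 1/19)*16 = -3763/19*16 = -60208/19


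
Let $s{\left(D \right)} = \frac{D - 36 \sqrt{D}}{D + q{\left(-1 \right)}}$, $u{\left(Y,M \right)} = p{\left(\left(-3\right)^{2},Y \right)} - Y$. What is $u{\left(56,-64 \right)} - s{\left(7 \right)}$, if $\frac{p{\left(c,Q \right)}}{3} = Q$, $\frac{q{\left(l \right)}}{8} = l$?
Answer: $119 - 36 \sqrt{7} \approx 23.753$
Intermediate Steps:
$q{\left(l \right)} = 8 l$
$p{\left(c,Q \right)} = 3 Q$
$u{\left(Y,M \right)} = 2 Y$ ($u{\left(Y,M \right)} = 3 Y - Y = 2 Y$)
$s{\left(D \right)} = \frac{D - 36 \sqrt{D}}{-8 + D}$ ($s{\left(D \right)} = \frac{D - 36 \sqrt{D}}{D + 8 \left(-1\right)} = \frac{D - 36 \sqrt{D}}{D - 8} = \frac{D - 36 \sqrt{D}}{-8 + D}$)
$u{\left(56,-64 \right)} - s{\left(7 \right)} = 2 \cdot 56 - \frac{7 - 36 \sqrt{7}}{-8 + 7} = 112 - \frac{7 - 36 \sqrt{7}}{-1} = 112 - - (7 - 36 \sqrt{7}) = 112 - \left(-7 + 36 \sqrt{7}\right) = 112 + \left(7 - 36 \sqrt{7}\right) = 119 - 36 \sqrt{7}$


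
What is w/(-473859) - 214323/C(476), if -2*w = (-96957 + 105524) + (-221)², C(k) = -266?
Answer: 33855505907/42015498 ≈ 805.79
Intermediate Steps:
w = -28704 (w = -((-96957 + 105524) + (-221)²)/2 = -(8567 + 48841)/2 = -½*57408 = -28704)
w/(-473859) - 214323/C(476) = -28704/(-473859) - 214323/(-266) = -28704*(-1/473859) - 214323*(-1/266) = 9568/157953 + 214323/266 = 33855505907/42015498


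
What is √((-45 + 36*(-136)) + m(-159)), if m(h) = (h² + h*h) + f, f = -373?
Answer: 8*√707 ≈ 212.72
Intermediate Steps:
m(h) = -373 + 2*h² (m(h) = (h² + h*h) - 373 = (h² + h²) - 373 = 2*h² - 373 = -373 + 2*h²)
√((-45 + 36*(-136)) + m(-159)) = √((-45 + 36*(-136)) + (-373 + 2*(-159)²)) = √((-45 - 4896) + (-373 + 2*25281)) = √(-4941 + (-373 + 50562)) = √(-4941 + 50189) = √45248 = 8*√707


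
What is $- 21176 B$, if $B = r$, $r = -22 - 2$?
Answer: $508224$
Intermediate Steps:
$r = -24$ ($r = -22 - 2 = -24$)
$B = -24$
$- 21176 B = \left(-21176\right) \left(-24\right) = 508224$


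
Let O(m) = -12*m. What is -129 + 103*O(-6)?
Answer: 7287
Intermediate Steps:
-129 + 103*O(-6) = -129 + 103*(-12*(-6)) = -129 + 103*72 = -129 + 7416 = 7287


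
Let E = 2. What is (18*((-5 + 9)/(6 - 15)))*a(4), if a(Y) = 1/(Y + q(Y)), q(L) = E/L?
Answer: -16/9 ≈ -1.7778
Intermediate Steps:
q(L) = 2/L
a(Y) = 1/(Y + 2/Y)
(18*((-5 + 9)/(6 - 15)))*a(4) = (18*((-5 + 9)/(6 - 15)))*(4/(2 + 4**2)) = (18*(4/(-9)))*(4/(2 + 16)) = (18*(4*(-1/9)))*(4/18) = (18*(-4/9))*(4*(1/18)) = -8*2/9 = -16/9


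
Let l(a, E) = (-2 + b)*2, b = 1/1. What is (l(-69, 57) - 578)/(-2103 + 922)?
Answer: 580/1181 ≈ 0.49111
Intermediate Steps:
b = 1
l(a, E) = -2 (l(a, E) = (-2 + 1)*2 = -1*2 = -2)
(l(-69, 57) - 578)/(-2103 + 922) = (-2 - 578)/(-2103 + 922) = -580/(-1181) = -580*(-1/1181) = 580/1181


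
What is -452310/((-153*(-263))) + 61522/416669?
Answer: -61995990544/5588781297 ≈ -11.093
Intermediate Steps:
-452310/((-153*(-263))) + 61522/416669 = -452310/40239 + 61522*(1/416669) = -452310*1/40239 + 61522/416669 = -150770/13413 + 61522/416669 = -61995990544/5588781297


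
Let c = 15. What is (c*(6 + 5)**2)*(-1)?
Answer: -1815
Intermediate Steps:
(c*(6 + 5)**2)*(-1) = (15*(6 + 5)**2)*(-1) = (15*11**2)*(-1) = (15*121)*(-1) = 1815*(-1) = -1815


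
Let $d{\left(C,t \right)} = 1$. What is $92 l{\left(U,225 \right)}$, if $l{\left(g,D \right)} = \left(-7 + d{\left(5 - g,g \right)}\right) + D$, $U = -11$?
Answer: $20148$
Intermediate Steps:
$l{\left(g,D \right)} = -6 + D$ ($l{\left(g,D \right)} = \left(-7 + 1\right) + D = -6 + D$)
$92 l{\left(U,225 \right)} = 92 \left(-6 + 225\right) = 92 \cdot 219 = 20148$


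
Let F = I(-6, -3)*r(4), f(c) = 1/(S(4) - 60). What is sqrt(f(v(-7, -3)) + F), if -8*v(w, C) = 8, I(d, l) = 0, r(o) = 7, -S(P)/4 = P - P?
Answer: I*sqrt(15)/30 ≈ 0.1291*I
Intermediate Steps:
S(P) = 0 (S(P) = -4*(P - P) = -4*0 = 0)
v(w, C) = -1 (v(w, C) = -1/8*8 = -1)
f(c) = -1/60 (f(c) = 1/(0 - 60) = 1/(-60) = -1/60)
F = 0 (F = 0*7 = 0)
sqrt(f(v(-7, -3)) + F) = sqrt(-1/60 + 0) = sqrt(-1/60) = I*sqrt(15)/30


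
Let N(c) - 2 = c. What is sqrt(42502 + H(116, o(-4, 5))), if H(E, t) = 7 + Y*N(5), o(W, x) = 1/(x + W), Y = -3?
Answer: 2*sqrt(10622) ≈ 206.13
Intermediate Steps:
N(c) = 2 + c
o(W, x) = 1/(W + x)
H(E, t) = -14 (H(E, t) = 7 - 3*(2 + 5) = 7 - 3*7 = 7 - 21 = -14)
sqrt(42502 + H(116, o(-4, 5))) = sqrt(42502 - 14) = sqrt(42488) = 2*sqrt(10622)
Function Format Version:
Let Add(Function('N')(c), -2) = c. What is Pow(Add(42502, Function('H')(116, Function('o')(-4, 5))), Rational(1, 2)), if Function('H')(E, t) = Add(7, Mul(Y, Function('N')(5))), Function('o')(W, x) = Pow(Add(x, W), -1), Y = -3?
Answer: Mul(2, Pow(10622, Rational(1, 2))) ≈ 206.13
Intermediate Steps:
Function('N')(c) = Add(2, c)
Function('o')(W, x) = Pow(Add(W, x), -1)
Function('H')(E, t) = -14 (Function('H')(E, t) = Add(7, Mul(-3, Add(2, 5))) = Add(7, Mul(-3, 7)) = Add(7, -21) = -14)
Pow(Add(42502, Function('H')(116, Function('o')(-4, 5))), Rational(1, 2)) = Pow(Add(42502, -14), Rational(1, 2)) = Pow(42488, Rational(1, 2)) = Mul(2, Pow(10622, Rational(1, 2)))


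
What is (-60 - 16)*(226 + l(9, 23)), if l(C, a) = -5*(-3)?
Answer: -18316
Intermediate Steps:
l(C, a) = 15
(-60 - 16)*(226 + l(9, 23)) = (-60 - 16)*(226 + 15) = -76*241 = -18316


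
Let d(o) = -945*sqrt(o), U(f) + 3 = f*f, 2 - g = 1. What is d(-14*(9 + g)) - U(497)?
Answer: -247006 - 1890*I*sqrt(35) ≈ -2.4701e+5 - 11181.0*I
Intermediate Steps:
g = 1 (g = 2 - 1*1 = 2 - 1 = 1)
U(f) = -3 + f**2 (U(f) = -3 + f*f = -3 + f**2)
d(-14*(9 + g)) - U(497) = -945*I*sqrt(14)*sqrt(9 + 1) - (-3 + 497**2) = -945*2*I*sqrt(35) - (-3 + 247009) = -1890*I*sqrt(35) - 1*247006 = -1890*I*sqrt(35) - 247006 = -247006 - 1890*I*sqrt(35)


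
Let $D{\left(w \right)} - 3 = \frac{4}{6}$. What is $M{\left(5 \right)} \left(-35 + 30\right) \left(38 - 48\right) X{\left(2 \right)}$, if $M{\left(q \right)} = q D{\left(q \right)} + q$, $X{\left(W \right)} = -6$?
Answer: $-7000$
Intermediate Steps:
$D{\left(w \right)} = \frac{11}{3}$ ($D{\left(w \right)} = 3 + \frac{4}{6} = 3 + 4 \cdot \frac{1}{6} = 3 + \frac{2}{3} = \frac{11}{3}$)
$M{\left(q \right)} = \frac{14 q}{3}$ ($M{\left(q \right)} = q \frac{11}{3} + q = \frac{11 q}{3} + q = \frac{14 q}{3}$)
$M{\left(5 \right)} \left(-35 + 30\right) \left(38 - 48\right) X{\left(2 \right)} = \frac{14}{3} \cdot 5 \left(-35 + 30\right) \left(38 - 48\right) \left(-6\right) = \frac{70 \left(\left(-5\right) \left(-10\right)\right)}{3} \left(-6\right) = \frac{70}{3} \cdot 50 \left(-6\right) = \frac{3500}{3} \left(-6\right) = -7000$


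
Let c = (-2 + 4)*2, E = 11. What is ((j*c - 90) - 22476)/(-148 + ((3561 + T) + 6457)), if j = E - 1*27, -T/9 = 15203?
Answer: 22630/126957 ≈ 0.17825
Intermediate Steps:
T = -136827 (T = -9*15203 = -136827)
c = 4 (c = 2*2 = 4)
j = -16 (j = 11 - 1*27 = 11 - 27 = -16)
((j*c - 90) - 22476)/(-148 + ((3561 + T) + 6457)) = ((-16*4 - 90) - 22476)/(-148 + ((3561 - 136827) + 6457)) = ((-64 - 90) - 22476)/(-148 + (-133266 + 6457)) = (-154 - 22476)/(-148 - 126809) = -22630/(-126957) = -22630*(-1/126957) = 22630/126957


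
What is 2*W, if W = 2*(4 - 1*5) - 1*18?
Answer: -40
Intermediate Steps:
W = -20 (W = 2*(4 - 5) - 18 = 2*(-1) - 18 = -2 - 18 = -20)
2*W = 2*(-20) = -40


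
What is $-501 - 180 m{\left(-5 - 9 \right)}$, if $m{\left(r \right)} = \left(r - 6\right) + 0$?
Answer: $3099$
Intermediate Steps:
$m{\left(r \right)} = -6 + r$ ($m{\left(r \right)} = \left(-6 + r\right) + 0 = -6 + r$)
$-501 - 180 m{\left(-5 - 9 \right)} = -501 - 180 \left(-6 - 14\right) = -501 - -3600 = -501 + 3600 = 3099$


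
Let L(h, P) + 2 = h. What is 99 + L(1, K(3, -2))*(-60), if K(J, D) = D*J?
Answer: 159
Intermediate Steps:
L(h, P) = -2 + h
99 + L(1, K(3, -2))*(-60) = 99 + (-2 + 1)*(-60) = 99 - 1*(-60) = 99 + 60 = 159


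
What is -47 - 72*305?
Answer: -22007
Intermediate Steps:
-47 - 72*305 = -47 - 21960 = -22007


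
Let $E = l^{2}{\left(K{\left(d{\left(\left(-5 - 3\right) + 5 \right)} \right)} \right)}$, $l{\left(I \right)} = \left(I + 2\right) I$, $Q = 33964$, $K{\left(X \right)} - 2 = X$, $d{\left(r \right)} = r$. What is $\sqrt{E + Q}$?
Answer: $\sqrt{33965} \approx 184.3$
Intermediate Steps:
$K{\left(X \right)} = 2 + X$
$l{\left(I \right)} = I \left(2 + I\right)$ ($l{\left(I \right)} = \left(2 + I\right) I = I \left(2 + I\right)$)
$E = 1$ ($E = \left(\left(2 + \left(\left(-5 - 3\right) + 5\right)\right) \left(2 + \left(2 + \left(\left(-5 - 3\right) + 5\right)\right)\right)\right)^{2} = \left(\left(2 + \left(-8 + 5\right)\right) \left(2 + \left(2 + \left(-8 + 5\right)\right)\right)\right)^{2} = \left(\left(2 - 3\right) \left(2 + \left(2 - 3\right)\right)\right)^{2} = \left(- (2 - 1)\right)^{2} = \left(\left(-1\right) 1\right)^{2} = \left(-1\right)^{2} = 1$)
$\sqrt{E + Q} = \sqrt{1 + 33964} = \sqrt{33965}$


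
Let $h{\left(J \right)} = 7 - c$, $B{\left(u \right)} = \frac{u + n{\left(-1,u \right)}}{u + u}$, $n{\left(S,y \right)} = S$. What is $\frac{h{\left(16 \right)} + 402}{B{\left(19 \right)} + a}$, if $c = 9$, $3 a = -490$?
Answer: $- \frac{22800}{9283} \approx -2.4561$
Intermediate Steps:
$a = - \frac{490}{3}$ ($a = \frac{1}{3} \left(-490\right) = - \frac{490}{3} \approx -163.33$)
$B{\left(u \right)} = \frac{-1 + u}{2 u}$ ($B{\left(u \right)} = \frac{u - 1}{u + u} = \frac{-1 + u}{2 u}$)
$h{\left(J \right)} = -2$ ($h{\left(J \right)} = 7 - 9 = -2$)
$\frac{h{\left(16 \right)} + 402}{B{\left(19 \right)} + a} = \frac{-2 + 402}{\frac{-1 + 19}{2 \cdot 19} - \frac{490}{3}} = \frac{400}{\frac{1}{2} \cdot \frac{1}{19} \cdot 18 - \frac{490}{3}} = \frac{400}{\frac{9}{19} - \frac{490}{3}} = \frac{400}{- \frac{9283}{57}} = 400 \left(- \frac{57}{9283}\right) = - \frac{22800}{9283}$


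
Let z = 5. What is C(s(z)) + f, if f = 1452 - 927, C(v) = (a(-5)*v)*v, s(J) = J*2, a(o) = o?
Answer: 25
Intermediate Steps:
s(J) = 2*J
C(v) = -5*v² (C(v) = (-5*v)*v = -5*v²)
f = 525
C(s(z)) + f = -5*(2*5)² + 525 = -5*10² + 525 = -5*100 + 525 = -500 + 525 = 25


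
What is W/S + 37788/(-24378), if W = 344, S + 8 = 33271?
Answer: -208092702/135147569 ≈ -1.5397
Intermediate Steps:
S = 33263 (S = -8 + 33271 = 33263)
W/S + 37788/(-24378) = 344/33263 + 37788/(-24378) = 344*(1/33263) + 37788*(-1/24378) = 344/33263 - 6298/4063 = -208092702/135147569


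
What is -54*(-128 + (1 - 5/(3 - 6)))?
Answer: 6768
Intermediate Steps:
-54*(-128 + (1 - 5/(3 - 6))) = -54*(-128 + (1 - 5/(-3))) = -54*(-128 + (1 - ⅓*(-5))) = -54*(-128 + (1 + 5/3)) = -54*(-128 + 8/3) = -54*(-376/3) = 6768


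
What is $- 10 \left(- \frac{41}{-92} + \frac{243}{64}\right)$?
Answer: $- \frac{31225}{736} \approx -42.425$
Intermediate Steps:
$- 10 \left(- \frac{41}{-92} + \frac{243}{64}\right) = - 10 \left(\left(-41\right) \left(- \frac{1}{92}\right) + 243 \cdot \frac{1}{64}\right) = - 10 \left(\frac{41}{92} + \frac{243}{64}\right) = \left(-10\right) \frac{6245}{1472} = - \frac{31225}{736}$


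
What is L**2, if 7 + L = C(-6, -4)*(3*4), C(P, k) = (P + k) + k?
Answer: 30625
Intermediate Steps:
C(P, k) = P + 2*k
L = -175 (L = -7 + (-6 + 2*(-4))*(3*4) = -7 + (-6 - 8)*12 = -7 - 14*12 = -7 - 168 = -175)
L**2 = (-175)**2 = 30625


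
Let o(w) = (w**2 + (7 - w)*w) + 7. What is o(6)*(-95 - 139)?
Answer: -11466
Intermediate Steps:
o(w) = 7 + w**2 + w*(7 - w) (o(w) = (w**2 + w*(7 - w)) + 7 = 7 + w**2 + w*(7 - w))
o(6)*(-95 - 139) = (7 + 7*6)*(-95 - 139) = (7 + 42)*(-234) = 49*(-234) = -11466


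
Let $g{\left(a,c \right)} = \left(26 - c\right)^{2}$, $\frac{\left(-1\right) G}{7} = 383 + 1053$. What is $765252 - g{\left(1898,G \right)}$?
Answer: $-100800832$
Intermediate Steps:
$G = -10052$ ($G = - 7 \left(383 + 1053\right) = \left(-7\right) 1436 = -10052$)
$765252 - g{\left(1898,G \right)} = 765252 - \left(-26 - 10052\right)^{2} = 765252 - \left(-10078\right)^{2} = 765252 - 101566084 = -100800832$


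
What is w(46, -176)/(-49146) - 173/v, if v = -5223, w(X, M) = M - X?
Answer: 1610294/42781593 ≈ 0.037640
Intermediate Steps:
w(46, -176)/(-49146) - 173/v = (-176 - 1*46)/(-49146) - 173/(-5223) = (-176 - 46)*(-1/49146) - 173*(-1/5223) = -222*(-1/49146) + 173/5223 = 37/8191 + 173/5223 = 1610294/42781593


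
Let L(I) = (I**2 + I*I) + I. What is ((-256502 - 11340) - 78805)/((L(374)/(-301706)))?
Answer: 439434789/1177 ≈ 3.7335e+5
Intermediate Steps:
L(I) = I + 2*I**2 (L(I) = (I**2 + I**2) + I = 2*I**2 + I = I + 2*I**2)
((-256502 - 11340) - 78805)/((L(374)/(-301706))) = ((-256502 - 11340) - 78805)/(((374*(1 + 2*374))/(-301706))) = (-267842 - 78805)/(((374*(1 + 748))*(-1/301706))) = -346647/((374*749)*(-1/301706)) = -346647/(280126*(-1/301706)) = -346647/(-140063/150853) = -346647*(-150853/140063) = 439434789/1177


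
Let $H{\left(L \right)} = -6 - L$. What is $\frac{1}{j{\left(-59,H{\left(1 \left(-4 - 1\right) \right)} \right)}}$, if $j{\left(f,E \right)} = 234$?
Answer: $\frac{1}{234} \approx 0.0042735$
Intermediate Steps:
$\frac{1}{j{\left(-59,H{\left(1 \left(-4 - 1\right) \right)} \right)}} = \frac{1}{234}$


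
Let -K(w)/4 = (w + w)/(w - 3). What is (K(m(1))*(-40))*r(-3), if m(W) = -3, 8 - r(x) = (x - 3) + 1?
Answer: 2080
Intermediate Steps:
r(x) = 10 - x (r(x) = 8 - ((x - 3) + 1) = 8 - ((-3 + x) + 1) = 8 - (-2 + x) = 8 + (2 - x) = 10 - x)
K(w) = -8*w/(-3 + w) (K(w) = -4*(w + w)/(w - 3) = -4*2*w/(-3 + w) = -8*w/(-3 + w))
(K(m(1))*(-40))*r(-3) = (-8*(-3)/(-3 - 3)*(-40))*(10 - 1*(-3)) = (-8*(-3)/(-6)*(-40))*(10 + 3) = (-8*(-3)*(-⅙)*(-40))*13 = -4*(-40)*13 = 160*13 = 2080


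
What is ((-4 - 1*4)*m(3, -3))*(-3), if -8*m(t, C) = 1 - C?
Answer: -12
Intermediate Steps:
m(t, C) = -1/8 + C/8 (m(t, C) = -(1 - C)/8 = -1/8 + C/8)
((-4 - 1*4)*m(3, -3))*(-3) = ((-4 - 1*4)*(-1/8 + (1/8)*(-3)))*(-3) = ((-4 - 4)*(-1/8 - 3/8))*(-3) = -8*(-1/2)*(-3) = 4*(-3) = -12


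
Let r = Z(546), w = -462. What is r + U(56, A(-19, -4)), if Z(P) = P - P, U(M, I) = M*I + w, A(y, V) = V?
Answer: -686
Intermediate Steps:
U(M, I) = -462 + I*M (U(M, I) = M*I - 462 = I*M - 462 = -462 + I*M)
Z(P) = 0
r = 0
r + U(56, A(-19, -4)) = 0 + (-462 - 4*56) = 0 + (-462 - 224) = 0 - 686 = -686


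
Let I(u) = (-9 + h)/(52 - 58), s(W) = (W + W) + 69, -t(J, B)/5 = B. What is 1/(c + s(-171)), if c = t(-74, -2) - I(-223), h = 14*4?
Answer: -6/1531 ≈ -0.0039190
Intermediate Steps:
t(J, B) = -5*B
s(W) = 69 + 2*W (s(W) = 2*W + 69 = 69 + 2*W)
h = 56
I(u) = -47/6 (I(u) = (-9 + 56)/(52 - 58) = 47/(-6) = 47*(-1/6) = -47/6)
c = 107/6 (c = -5*(-2) - 1*(-47/6) = 10 + 47/6 = 107/6 ≈ 17.833)
1/(c + s(-171)) = 1/(107/6 + (69 + 2*(-171))) = 1/(107/6 + (69 - 342)) = 1/(107/6 - 273) = 1/(-1531/6) = -6/1531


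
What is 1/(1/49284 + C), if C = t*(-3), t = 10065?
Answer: -49284/1488130379 ≈ -3.3118e-5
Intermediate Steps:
C = -30195 (C = 10065*(-3) = -30195)
1/(1/49284 + C) = 1/(1/49284 - 30195) = 1/(-1488130379/49284) = -49284/1488130379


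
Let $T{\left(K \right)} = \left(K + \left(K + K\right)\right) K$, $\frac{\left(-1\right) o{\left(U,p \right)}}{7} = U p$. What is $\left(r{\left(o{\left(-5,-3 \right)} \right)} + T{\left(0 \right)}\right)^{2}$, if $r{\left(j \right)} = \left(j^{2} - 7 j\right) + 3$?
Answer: $138368169$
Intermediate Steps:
$o{\left(U,p \right)} = - 7 U p$
$T{\left(K \right)} = 3 K^{2}$ ($T{\left(K \right)} = \left(K + 2 K\right) K = 3 K K = 3 K^{2}$)
$r{\left(j \right)} = 3 + j^{2} - 7 j$
$\left(r{\left(o{\left(-5,-3 \right)} \right)} + T{\left(0 \right)}\right)^{2} = \left(\left(3 + \left(\left(-7\right) \left(-5\right) \left(-3\right)\right)^{2} - 7 \left(\left(-7\right) \left(-5\right) \left(-3\right)\right)\right) + 3 \cdot 0^{2}\right)^{2} = \left(\left(3 + \left(-105\right)^{2} - -735\right) + 3 \cdot 0\right)^{2} = \left(\left(3 + 11025 + 735\right) + 0\right)^{2} = \left(11763 + 0\right)^{2} = 11763^{2} = 138368169$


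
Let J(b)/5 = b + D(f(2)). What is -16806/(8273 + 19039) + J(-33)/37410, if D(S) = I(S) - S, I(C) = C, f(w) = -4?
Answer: -3517883/5676344 ≈ -0.61974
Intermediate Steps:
D(S) = 0 (D(S) = S - S = 0)
J(b) = 5*b (J(b) = 5*(b + 0) = 5*b)
-16806/(8273 + 19039) + J(-33)/37410 = -16806/(8273 + 19039) + (5*(-33))/37410 = -16806/27312 - 165*1/37410 = -16806*1/27312 - 11/2494 = -2801/4552 - 11/2494 = -3517883/5676344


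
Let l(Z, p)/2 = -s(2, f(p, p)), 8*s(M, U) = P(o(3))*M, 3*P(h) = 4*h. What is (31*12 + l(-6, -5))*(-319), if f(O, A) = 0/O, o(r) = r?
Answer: -118030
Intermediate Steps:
f(O, A) = 0
P(h) = 4*h/3 (P(h) = (4*h)/3 = 4*h/3)
s(M, U) = M/2 (s(M, U) = (((4/3)*3)*M)/8 = (4*M)/8 = M/2)
l(Z, p) = -2 (l(Z, p) = 2*(-2/2) = 2*(-1*1) = 2*(-1) = -2)
(31*12 + l(-6, -5))*(-319) = (31*12 - 2)*(-319) = (372 - 2)*(-319) = 370*(-319) = -118030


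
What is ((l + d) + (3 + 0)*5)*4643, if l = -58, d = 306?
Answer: 1221109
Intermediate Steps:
((l + d) + (3 + 0)*5)*4643 = ((-58 + 306) + (3 + 0)*5)*4643 = (248 + 3*5)*4643 = (248 + 15)*4643 = 263*4643 = 1221109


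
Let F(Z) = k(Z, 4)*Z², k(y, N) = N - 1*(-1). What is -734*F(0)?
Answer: 0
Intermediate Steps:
k(y, N) = 1 + N (k(y, N) = N + 1 = 1 + N)
F(Z) = 5*Z² (F(Z) = (1 + 4)*Z² = 5*Z²)
-734*F(0) = -3670*0² = -3670*0 = -734*0 = 0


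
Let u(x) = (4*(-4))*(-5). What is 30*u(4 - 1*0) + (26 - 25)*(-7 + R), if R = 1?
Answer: 2394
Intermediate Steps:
u(x) = 80 (u(x) = -16*(-5) = 80)
30*u(4 - 1*0) + (26 - 25)*(-7 + R) = 30*80 + (26 - 25)*(-7 + 1) = 2400 + 1*(-6) = 2400 - 6 = 2394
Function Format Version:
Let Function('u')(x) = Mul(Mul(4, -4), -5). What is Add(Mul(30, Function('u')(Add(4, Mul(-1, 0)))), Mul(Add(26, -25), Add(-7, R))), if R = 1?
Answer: 2394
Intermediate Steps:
Function('u')(x) = 80 (Function('u')(x) = Mul(-16, -5) = 80)
Add(Mul(30, Function('u')(Add(4, Mul(-1, 0)))), Mul(Add(26, -25), Add(-7, R))) = Add(Mul(30, 80), Mul(Add(26, -25), Add(-7, 1))) = Add(2400, Mul(1, -6)) = Add(2400, -6) = 2394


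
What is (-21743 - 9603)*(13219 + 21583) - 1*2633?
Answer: -1090906125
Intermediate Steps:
(-21743 - 9603)*(13219 + 21583) - 1*2633 = -31346*34802 - 2633 = -1090903492 - 2633 = -1090906125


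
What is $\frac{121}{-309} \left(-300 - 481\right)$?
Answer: $\frac{94501}{309} \approx 305.83$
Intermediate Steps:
$\frac{121}{-309} \left(-300 - 481\right) = 121 \left(- \frac{1}{309}\right) \left(-781\right) = \left(- \frac{121}{309}\right) \left(-781\right) = \frac{94501}{309}$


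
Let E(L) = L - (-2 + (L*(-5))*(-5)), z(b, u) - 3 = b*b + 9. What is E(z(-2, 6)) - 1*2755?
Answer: -3137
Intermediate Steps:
z(b, u) = 12 + b² (z(b, u) = 3 + (b*b + 9) = 3 + (b² + 9) = 3 + (9 + b²) = 12 + b²)
E(L) = 2 - 24*L (E(L) = L - (-2 - 5*L*(-5)) = L - (-2 + 25*L) = L + (2 - 25*L) = 2 - 24*L)
E(z(-2, 6)) - 1*2755 = (2 - 24*(12 + (-2)²)) - 1*2755 = (2 - 24*(12 + 4)) - 2755 = (2 - 24*16) - 2755 = (2 - 384) - 2755 = -382 - 2755 = -3137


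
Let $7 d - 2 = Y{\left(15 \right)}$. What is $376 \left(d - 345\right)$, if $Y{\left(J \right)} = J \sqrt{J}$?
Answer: $- \frac{907288}{7} + \frac{5640 \sqrt{15}}{7} \approx -1.2649 \cdot 10^{5}$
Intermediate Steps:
$Y{\left(J \right)} = J^{\frac{3}{2}}$
$d = \frac{2}{7} + \frac{15 \sqrt{15}}{7}$ ($d = \frac{2}{7} + \frac{15^{\frac{3}{2}}}{7} = \frac{2}{7} + \frac{15 \sqrt{15}}{7} \approx 8.585$)
$376 \left(d - 345\right) = 376 \left(\left(\frac{2}{7} + \frac{15 \sqrt{15}}{7}\right) - 345\right) = 376 \left(- \frac{2413}{7} + \frac{15 \sqrt{15}}{7}\right) = - \frac{907288}{7} + \frac{5640 \sqrt{15}}{7}$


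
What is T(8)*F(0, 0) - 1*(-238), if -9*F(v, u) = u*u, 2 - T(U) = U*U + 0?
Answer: 238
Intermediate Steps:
T(U) = 2 - U**2 (T(U) = 2 - (U*U + 0) = 2 - (U**2 + 0) = 2 - U**2)
F(v, u) = -u**2/9 (F(v, u) = -u*u/9 = -u**2/9)
T(8)*F(0, 0) - 1*(-238) = (2 - 1*8**2)*(-1/9*0**2) - 1*(-238) = (2 - 1*64)*(-1/9*0) + 238 = (2 - 64)*0 + 238 = -62*0 + 238 = 0 + 238 = 238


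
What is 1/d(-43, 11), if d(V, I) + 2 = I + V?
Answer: -1/34 ≈ -0.029412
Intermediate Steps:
d(V, I) = -2 + I + V (d(V, I) = -2 + (I + V) = -2 + I + V)
1/d(-43, 11) = 1/(-2 + 11 - 43) = 1/(-34) = -1/34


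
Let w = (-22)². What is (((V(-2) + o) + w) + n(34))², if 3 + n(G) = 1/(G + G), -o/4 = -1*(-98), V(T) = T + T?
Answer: 33419961/4624 ≈ 7227.5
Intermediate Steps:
V(T) = 2*T
o = -392 (o = -(-4)*(-98) = -4*98 = -392)
n(G) = -3 + 1/(2*G) (n(G) = -3 + 1/(G + G) = -3 + 1/(2*G))
w = 484
(((V(-2) + o) + w) + n(34))² = (((2*(-2) - 392) + 484) + (-3 + (½)/34))² = (((-4 - 392) + 484) + (-3 + (½)*(1/34)))² = ((-396 + 484) + (-3 + 1/68))² = (88 - 203/68)² = (5781/68)² = 33419961/4624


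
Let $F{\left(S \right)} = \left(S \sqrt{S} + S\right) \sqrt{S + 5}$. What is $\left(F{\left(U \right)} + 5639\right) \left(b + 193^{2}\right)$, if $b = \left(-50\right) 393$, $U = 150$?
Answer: $99240761 + 2639850 \sqrt{155} + 13199250 \sqrt{930} \approx 5.3463 \cdot 10^{8}$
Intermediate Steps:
$F{\left(S \right)} = \sqrt{5 + S} \left(S + S^{\frac{3}{2}}\right)$ ($F{\left(S \right)} = \left(S^{\frac{3}{2}} + S\right) \sqrt{5 + S} = \left(S + S^{\frac{3}{2}}\right) \sqrt{5 + S} = \sqrt{5 + S} \left(S + S^{\frac{3}{2}}\right)$)
$b = -19650$
$\left(F{\left(U \right)} + 5639\right) \left(b + 193^{2}\right) = \left(\sqrt{5 + 150} \left(150 + 150^{\frac{3}{2}}\right) + 5639\right) \left(-19650 + 193^{2}\right) = \left(\sqrt{155} \left(150 + 750 \sqrt{6}\right) + 5639\right) \left(-19650 + 37249\right) = \left(5639 + \sqrt{155} \left(150 + 750 \sqrt{6}\right)\right) 17599 = 99240761 + 17599 \sqrt{155} \left(150 + 750 \sqrt{6}\right)$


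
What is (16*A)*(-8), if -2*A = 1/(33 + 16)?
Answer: 64/49 ≈ 1.3061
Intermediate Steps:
A = -1/98 (A = -1/(2*(33 + 16)) = -½/49 = -½*1/49 = -1/98 ≈ -0.010204)
(16*A)*(-8) = (16*(-1/98))*(-8) = -8/49*(-8) = 64/49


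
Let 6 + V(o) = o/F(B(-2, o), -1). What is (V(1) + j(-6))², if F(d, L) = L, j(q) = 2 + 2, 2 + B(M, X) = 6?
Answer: 9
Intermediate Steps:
B(M, X) = 4 (B(M, X) = -2 + 6 = 4)
j(q) = 4
V(o) = -6 - o (V(o) = -6 + o/(-1) = -6 + o*(-1) = -6 - o)
(V(1) + j(-6))² = ((-6 - 1*1) + 4)² = ((-6 - 1) + 4)² = (-7 + 4)² = (-3)² = 9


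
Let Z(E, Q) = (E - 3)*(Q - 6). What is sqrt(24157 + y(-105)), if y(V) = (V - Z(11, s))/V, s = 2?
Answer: sqrt(266338590)/105 ≈ 155.43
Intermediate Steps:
Z(E, Q) = (-6 + Q)*(-3 + E) (Z(E, Q) = (-3 + E)*(-6 + Q) = (-6 + Q)*(-3 + E))
y(V) = (32 + V)/V (y(V) = (V - (18 - 6*11 - 3*2 + 11*2))/V = (V - (18 - 66 - 6 + 22))/V = (V - 1*(-32))/V = (V + 32)/V = (32 + V)/V)
sqrt(24157 + y(-105)) = sqrt(24157 + (32 - 105)/(-105)) = sqrt(24157 - 1/105*(-73)) = sqrt(24157 + 73/105) = sqrt(2536558/105) = sqrt(266338590)/105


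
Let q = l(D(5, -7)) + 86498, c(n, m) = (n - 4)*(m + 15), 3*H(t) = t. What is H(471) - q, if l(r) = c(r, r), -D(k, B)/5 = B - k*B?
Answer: -104341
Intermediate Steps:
H(t) = t/3
D(k, B) = -5*B + 5*B*k (D(k, B) = -5*(B - k*B) = -5*(B - B*k) = -5*B + 5*B*k)
c(n, m) = (-4 + n)*(15 + m)
l(r) = -60 + r² + 11*r (l(r) = -60 - 4*r + 15*r + r*r = -60 - 4*r + 15*r + r² = -60 + r² + 11*r)
q = 104498 (q = (-60 + (5*(-7)*(-1 + 5))² + 11*(5*(-7)*(-1 + 5))) + 86498 = (-60 + (5*(-7)*4)² + 11*(5*(-7)*4)) + 86498 = (-60 + (-140)² + 11*(-140)) + 86498 = (-60 + 19600 - 1540) + 86498 = 18000 + 86498 = 104498)
H(471) - q = (⅓)*471 - 1*104498 = 157 - 104498 = -104341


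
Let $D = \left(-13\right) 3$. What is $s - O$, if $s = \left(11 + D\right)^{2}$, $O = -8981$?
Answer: $9765$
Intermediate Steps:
$D = -39$
$s = 784$ ($s = \left(11 - 39\right)^{2} = \left(-28\right)^{2} = 784$)
$s - O = 784 - -8981 = 784 + 8981 = 9765$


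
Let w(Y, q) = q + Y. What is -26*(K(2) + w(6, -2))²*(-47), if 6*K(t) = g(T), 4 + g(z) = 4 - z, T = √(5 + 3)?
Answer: 178412/9 - 9776*√2/3 ≈ 15215.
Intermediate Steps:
T = 2*√2 (T = √8 = 2*√2 ≈ 2.8284)
g(z) = -z (g(z) = -4 + (4 - z) = -z)
w(Y, q) = Y + q
K(t) = -√2/3 (K(t) = (-2*√2)/6 = -√2/3)
-26*(K(2) + w(6, -2))²*(-47) = -26*(-√2/3 + (6 - 2))²*(-47) = -26*(-√2/3 + 4)²*(-47) = -26*(4 - √2/3)²*(-47) = 1222*(4 - √2/3)²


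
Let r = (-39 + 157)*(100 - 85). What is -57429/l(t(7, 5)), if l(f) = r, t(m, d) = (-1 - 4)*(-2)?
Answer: -19143/590 ≈ -32.446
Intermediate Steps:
t(m, d) = 10 (t(m, d) = -5*(-2) = 10)
r = 1770 (r = 118*15 = 1770)
l(f) = 1770
-57429/l(t(7, 5)) = -57429/1770 = -57429*1/1770 = -19143/590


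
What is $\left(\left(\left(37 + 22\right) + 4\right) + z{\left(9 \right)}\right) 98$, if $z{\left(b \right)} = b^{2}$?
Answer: $14112$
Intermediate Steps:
$\left(\left(\left(37 + 22\right) + 4\right) + z{\left(9 \right)}\right) 98 = \left(\left(\left(37 + 22\right) + 4\right) + 9^{2}\right) 98 = \left(\left(59 + 4\right) + 81\right) 98 = \left(63 + 81\right) 98 = 144 \cdot 98 = 14112$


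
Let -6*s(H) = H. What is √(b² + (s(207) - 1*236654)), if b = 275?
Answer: I*√644254/2 ≈ 401.33*I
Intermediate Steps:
s(H) = -H/6
√(b² + (s(207) - 1*236654)) = √(275² + (-⅙*207 - 1*236654)) = √(75625 + (-69/2 - 236654)) = √(75625 - 473377/2) = √(-322127/2) = I*√644254/2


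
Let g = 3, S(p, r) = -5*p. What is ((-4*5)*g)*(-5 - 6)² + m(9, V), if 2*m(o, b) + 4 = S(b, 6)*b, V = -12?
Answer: -7622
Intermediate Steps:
m(o, b) = -2 - 5*b²/2 (m(o, b) = -2 + ((-5*b)*b)/2 = -2 + (-5*b²)/2 = -2 - 5*b²/2)
((-4*5)*g)*(-5 - 6)² + m(9, V) = (-4*5*3)*(-5 - 6)² + (-2 - 5/2*(-12)²) = -20*3*(-11)² + (-2 - 5/2*144) = -60*121 + (-2 - 360) = -7260 - 362 = -7622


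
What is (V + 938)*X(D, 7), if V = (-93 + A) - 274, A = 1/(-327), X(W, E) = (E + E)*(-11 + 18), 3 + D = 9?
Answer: 18298168/327 ≈ 55958.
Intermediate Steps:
D = 6 (D = -3 + 9 = 6)
X(W, E) = 14*E (X(W, E) = (2*E)*7 = 14*E)
A = -1/327 ≈ -0.0030581
V = -120010/327 (V = (-93 - 1/327) - 274 = -30412/327 - 274 = -120010/327 ≈ -367.00)
(V + 938)*X(D, 7) = (-120010/327 + 938)*(14*7) = (186716/327)*98 = 18298168/327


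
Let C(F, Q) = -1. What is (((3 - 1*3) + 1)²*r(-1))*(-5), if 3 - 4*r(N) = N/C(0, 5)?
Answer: -5/2 ≈ -2.5000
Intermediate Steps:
r(N) = ¾ + N/4 (r(N) = ¾ - N/(4*(-1)) = ¾ - N*(-1)/4 = ¾ - (-1)*N/4 = ¾ + N/4)
(((3 - 1*3) + 1)²*r(-1))*(-5) = (((3 - 1*3) + 1)²*(¾ + (¼)*(-1)))*(-5) = (((3 - 3) + 1)²*(¾ - ¼))*(-5) = ((0 + 1)²*(½))*(-5) = (1²*(½))*(-5) = (1*(½))*(-5) = (½)*(-5) = -5/2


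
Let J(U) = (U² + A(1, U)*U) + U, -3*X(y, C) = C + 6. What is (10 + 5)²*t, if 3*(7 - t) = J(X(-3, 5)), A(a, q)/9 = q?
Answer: -24700/3 ≈ -8233.3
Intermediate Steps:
A(a, q) = 9*q
X(y, C) = -2 - C/3 (X(y, C) = -(C + 6)/3 = -(6 + C)/3 = -2 - C/3)
J(U) = U + 10*U² (J(U) = (U² + (9*U)*U) + U = (U² + 9*U²) + U = 10*U² + U = U + 10*U²)
t = -988/27 (t = 7 - (-2 - ⅓*5)*(1 + 10*(-2 - ⅓*5))/3 = 7 - (-2 - 5/3)*(1 + 10*(-2 - 5/3))/3 = 7 - (-11)*(1 + 10*(-11/3))/9 = 7 - (-11)*(1 - 110/3)/9 = 7 - (-11)*(-107)/(9*3) = 7 - ⅓*1177/9 = 7 - 1177/27 = -988/27 ≈ -36.593)
(10 + 5)²*t = (10 + 5)²*(-988/27) = 15²*(-988/27) = 225*(-988/27) = -24700/3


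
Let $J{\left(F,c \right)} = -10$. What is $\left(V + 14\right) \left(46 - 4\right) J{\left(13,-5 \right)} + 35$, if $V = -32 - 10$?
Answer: $11795$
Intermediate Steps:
$V = -42$
$\left(V + 14\right) \left(46 - 4\right) J{\left(13,-5 \right)} + 35 = \left(-42 + 14\right) \left(46 - 4\right) \left(-10\right) + 35 = \left(-28\right) 42 \left(-10\right) + 35 = \left(-1176\right) \left(-10\right) + 35 = 11760 + 35 = 11795$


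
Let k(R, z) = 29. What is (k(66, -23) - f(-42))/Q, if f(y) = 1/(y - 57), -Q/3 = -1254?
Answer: 1436/186219 ≈ 0.0077114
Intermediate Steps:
Q = 3762 (Q = -3*(-1254) = 3762)
f(y) = 1/(-57 + y)
(k(66, -23) - f(-42))/Q = (29 - 1/(-57 - 42))/3762 = (29 - 1/(-99))*(1/3762) = (29 - 1*(-1/99))*(1/3762) = (29 + 1/99)*(1/3762) = (2872/99)*(1/3762) = 1436/186219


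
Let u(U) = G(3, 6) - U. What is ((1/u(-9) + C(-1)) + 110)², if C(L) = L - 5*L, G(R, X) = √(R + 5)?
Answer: 69405569/5329 - 33324*√2/5329 ≈ 13015.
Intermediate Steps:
G(R, X) = √(5 + R)
u(U) = -U + 2*√2 (u(U) = √(5 + 3) - U = √8 - U = 2*√2 - U = -U + 2*√2)
C(L) = -4*L
((1/u(-9) + C(-1)) + 110)² = ((1/(-1*(-9) + 2*√2) - 4*(-1)) + 110)² = ((1/(9 + 2*√2) + 4) + 110)² = ((4 + 1/(9 + 2*√2)) + 110)² = (114 + 1/(9 + 2*√2))²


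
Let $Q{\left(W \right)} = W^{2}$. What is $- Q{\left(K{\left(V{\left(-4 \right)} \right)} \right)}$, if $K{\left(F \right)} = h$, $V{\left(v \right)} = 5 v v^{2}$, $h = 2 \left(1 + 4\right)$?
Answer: $-100$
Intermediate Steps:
$h = 10$ ($h = 2 \cdot 5 = 10$)
$V{\left(v \right)} = 5 v^{3}$
$K{\left(F \right)} = 10$
$- Q{\left(K{\left(V{\left(-4 \right)} \right)} \right)} = - 10^{2} = \left(-1\right) 100 = -100$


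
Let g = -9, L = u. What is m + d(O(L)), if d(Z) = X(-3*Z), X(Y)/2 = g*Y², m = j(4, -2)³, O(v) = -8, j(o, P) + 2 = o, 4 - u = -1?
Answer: -10360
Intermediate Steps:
u = 5 (u = 4 - 1*(-1) = 4 + 1 = 5)
L = 5
j(o, P) = -2 + o
m = 8 (m = (-2 + 4)³ = 2³ = 8)
X(Y) = -18*Y² (X(Y) = 2*(-9*Y²) = -18*Y²)
d(Z) = -162*Z² (d(Z) = -18*9*Z² = -162*Z²)
m + d(O(L)) = 8 - 162*(-8)² = 8 - 162*64 = 8 - 10368 = -10360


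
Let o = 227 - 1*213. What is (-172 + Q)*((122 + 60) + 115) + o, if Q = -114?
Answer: -84928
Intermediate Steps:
o = 14 (o = 227 - 213 = 14)
(-172 + Q)*((122 + 60) + 115) + o = (-172 - 114)*((122 + 60) + 115) + 14 = -286*(182 + 115) + 14 = -286*297 + 14 = -84942 + 14 = -84928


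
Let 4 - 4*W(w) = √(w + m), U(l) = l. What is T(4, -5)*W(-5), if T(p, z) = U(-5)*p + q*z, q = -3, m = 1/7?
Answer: -5 + 5*I*√238/28 ≈ -5.0 + 2.7549*I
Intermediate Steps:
m = ⅐ ≈ 0.14286
W(w) = 1 - √(⅐ + w)/4 (W(w) = 1 - √(w + ⅐)/4 = 1 - √(⅐ + w)/4)
T(p, z) = -5*p - 3*z
T(4, -5)*W(-5) = (-5*4 - 3*(-5))*(1 - √(7 + 49*(-5))/28) = (-20 + 15)*(1 - √(7 - 245)/28) = -5*(1 - I*√238/28) = -5 + 5*I*√238/28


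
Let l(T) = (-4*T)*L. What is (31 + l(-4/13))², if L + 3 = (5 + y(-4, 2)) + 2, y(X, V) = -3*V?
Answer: 137641/169 ≈ 814.44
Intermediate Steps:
L = -2 (L = -3 + ((5 - 3*2) + 2) = -3 + ((5 - 6) + 2) = -3 + (-1 + 2) = -3 + 1 = -2)
l(T) = 8*T (l(T) = -4*T*(-2) = 8*T)
(31 + l(-4/13))² = (31 + 8*(-4/13))² = (31 - 32/13)² = (371/13)² = 137641/169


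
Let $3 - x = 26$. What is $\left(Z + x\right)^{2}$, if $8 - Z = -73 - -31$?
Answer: $729$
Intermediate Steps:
$x = -23$ ($x = 3 - 26 = -23$)
$Z = 50$ ($Z = 8 - \left(-73 - -31\right) = 8 - \left(-73 + 31\right) = 8 - -42 = 8 + 42 = 50$)
$\left(Z + x\right)^{2} = \left(50 - 23\right)^{2} = 27^{2} = 729$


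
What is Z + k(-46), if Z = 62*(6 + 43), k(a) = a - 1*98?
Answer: 2894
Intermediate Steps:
k(a) = -98 + a (k(a) = a - 98 = -98 + a)
Z = 3038 (Z = 62*49 = 3038)
Z + k(-46) = 3038 + (-98 - 46) = 3038 - 144 = 2894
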